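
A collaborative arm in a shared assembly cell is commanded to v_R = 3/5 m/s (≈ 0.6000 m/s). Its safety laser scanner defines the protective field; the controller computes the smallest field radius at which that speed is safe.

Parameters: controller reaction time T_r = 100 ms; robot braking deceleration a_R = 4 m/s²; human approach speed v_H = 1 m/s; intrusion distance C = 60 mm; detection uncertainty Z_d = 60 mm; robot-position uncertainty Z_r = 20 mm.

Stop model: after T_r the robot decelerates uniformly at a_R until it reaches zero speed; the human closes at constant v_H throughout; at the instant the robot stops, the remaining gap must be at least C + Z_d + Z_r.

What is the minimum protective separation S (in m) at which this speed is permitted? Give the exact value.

S_min = 99/200 m = 0.4950 m

stop time T_s = (3/5)/4 = 0.1500 s
robot in T_r: 0.6000·0.1000 = 0.0600 m
braking distance = 0.6000²/(2·4.0000) = 0.0450 m
person approaches 1.0000·(0.1000+0.1500) = 0.2500 m
margins: 0.0600+0.0600+0.0200 = 0.1400 m
S_min ≈ 0.0600+0.0450+0.2500+0.1400  ⇒  S_min = 99/200 m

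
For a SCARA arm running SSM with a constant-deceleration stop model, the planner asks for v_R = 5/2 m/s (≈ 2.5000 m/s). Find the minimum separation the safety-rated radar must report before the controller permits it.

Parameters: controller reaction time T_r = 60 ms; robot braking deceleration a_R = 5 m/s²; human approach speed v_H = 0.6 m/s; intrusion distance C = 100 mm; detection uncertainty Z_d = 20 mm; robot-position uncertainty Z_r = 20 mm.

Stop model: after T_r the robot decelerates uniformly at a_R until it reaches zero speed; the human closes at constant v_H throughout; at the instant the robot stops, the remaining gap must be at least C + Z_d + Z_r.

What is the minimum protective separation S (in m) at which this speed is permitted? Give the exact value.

S_min = 1251/1000 m = 1.2510 m

stop time T_s = (5/2)/5 = 0.5000 s
robot covers v_R·T_r = 2.5000·0.0600 = 0.1500 m before braking
robot covers 2.5000·0.5000 − ½·5.0000·0.5000² = 0.6250 m while stopping
human closes 0.6000·0.5600 = 0.3360 m
residual clearance needed = 0.1000+0.0200+0.0200 = 0.1400 m
S_min ≈ 0.1500+0.6250+0.3360+0.1400  ⇒  S_min = 1251/1000 m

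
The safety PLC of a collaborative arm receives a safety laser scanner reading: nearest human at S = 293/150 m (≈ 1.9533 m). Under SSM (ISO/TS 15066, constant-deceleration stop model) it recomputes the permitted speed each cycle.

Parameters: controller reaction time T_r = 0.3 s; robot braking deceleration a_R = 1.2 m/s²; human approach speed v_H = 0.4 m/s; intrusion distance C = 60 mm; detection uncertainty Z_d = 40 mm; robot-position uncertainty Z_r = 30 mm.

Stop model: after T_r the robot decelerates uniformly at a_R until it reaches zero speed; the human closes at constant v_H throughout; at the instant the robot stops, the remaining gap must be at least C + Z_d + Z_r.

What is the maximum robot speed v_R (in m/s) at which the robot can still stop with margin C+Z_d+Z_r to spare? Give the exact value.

v_R_max = 7/5 m/s = 1.4000 m/s

collect terms ⇒ (5/12)·v_R² + (19/30)·v_R + (-511/300) = 0
  disc = (19/30)² − 4·(5/12)·(-511/300) = 81/25 ; √disc = 9/5
  v_R = (−(19/30) + 9/5) / (2·(5/12)) = 7/5 m/s
check:
stop time T_s = (7/5)/(6/5) = 1.1667 s
robot covers v_R·T_r = 1.4000·0.3000 = 0.4200 m before braking
robot covers 1.4000·1.1667 − ½·1.2000·1.1667² = 0.8167 m while stopping
human over T_r+T_s: 0.4000·(0.3000+1.1667) = 0.5867 m
C+Z_d+Z_r = 0.0600+0.0400+0.0300 = 0.1300 m
sum ≈ 0.4200+0.8167+0.5867+0.1300 ≈ 1.9533 m = S ✓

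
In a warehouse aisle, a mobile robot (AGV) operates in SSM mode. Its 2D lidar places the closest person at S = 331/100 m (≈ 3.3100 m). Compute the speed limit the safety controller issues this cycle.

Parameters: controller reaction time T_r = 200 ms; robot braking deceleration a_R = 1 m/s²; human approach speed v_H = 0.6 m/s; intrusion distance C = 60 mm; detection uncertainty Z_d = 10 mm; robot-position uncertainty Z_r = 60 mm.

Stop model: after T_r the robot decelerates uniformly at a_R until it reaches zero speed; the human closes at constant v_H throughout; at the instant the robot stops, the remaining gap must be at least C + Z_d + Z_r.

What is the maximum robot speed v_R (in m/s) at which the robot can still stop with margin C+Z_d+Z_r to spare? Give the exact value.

quadratic (1/2)·v² + (4/5)·v + (-153/50) = 0
  disc = (4/5)² − 4·(1/2)·(-153/50) = 169/25 ; √disc = 13/5
  v_R = (−(4/5) + 13/5) / (2·(1/2)) = 9/5 m/s
check:
braking lasts T_s = (9/5)/1 = 1.8000 s
robot covers v_R·T_r = 1.8000·0.2000 = 0.3600 m before braking
robot covers 1.8000·1.8000 − ½·1.0000·1.8000² = 1.6200 m while stopping
human over T_r+T_s: 0.6000·(0.2000+1.8000) = 1.2000 m
residual clearance needed = 0.0600+0.0100+0.0600 = 0.1300 m
sum ≈ 0.3600+1.6200+1.2000+0.1300 ≈ 3.3100 m = S ✓

v_R_max = 9/5 m/s = 1.8000 m/s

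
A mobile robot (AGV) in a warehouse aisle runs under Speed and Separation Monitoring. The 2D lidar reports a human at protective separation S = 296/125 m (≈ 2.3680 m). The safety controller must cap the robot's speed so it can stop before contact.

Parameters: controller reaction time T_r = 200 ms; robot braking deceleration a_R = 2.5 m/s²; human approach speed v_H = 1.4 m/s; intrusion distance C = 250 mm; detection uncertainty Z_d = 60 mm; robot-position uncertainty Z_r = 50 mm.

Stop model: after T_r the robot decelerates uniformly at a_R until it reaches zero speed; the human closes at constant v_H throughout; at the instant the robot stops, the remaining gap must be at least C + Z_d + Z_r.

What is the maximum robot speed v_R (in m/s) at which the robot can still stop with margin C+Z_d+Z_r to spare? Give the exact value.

collect terms ⇒ (1/5)·v_R² + (19/25)·v_R + (-216/125) = 0
  disc = (19/25)² − 4·(1/5)·(-216/125) = 49/25 ; √disc = 7/5
  v_R = (−(19/25) + 7/5) / (2·(1/5)) = 8/5 m/s
check:
T_s = v_R/a_R = (8/5)/(5/2) = 0.6400 s
reaction-phase robot travel = 1.6000·0.2000 = 0.3200 m
braking distance = 1.6000²/(2·2.5000) = 0.5120 m
person approaches 1.4000·(0.2000+0.6400) = 1.1760 m
C+Z_d+Z_r = 0.2500+0.0600+0.0500 = 0.3600 m
sum ≈ 0.3200+0.5120+1.1760+0.3600 ≈ 2.3680 m = S ✓

v_R_max = 8/5 m/s = 1.6000 m/s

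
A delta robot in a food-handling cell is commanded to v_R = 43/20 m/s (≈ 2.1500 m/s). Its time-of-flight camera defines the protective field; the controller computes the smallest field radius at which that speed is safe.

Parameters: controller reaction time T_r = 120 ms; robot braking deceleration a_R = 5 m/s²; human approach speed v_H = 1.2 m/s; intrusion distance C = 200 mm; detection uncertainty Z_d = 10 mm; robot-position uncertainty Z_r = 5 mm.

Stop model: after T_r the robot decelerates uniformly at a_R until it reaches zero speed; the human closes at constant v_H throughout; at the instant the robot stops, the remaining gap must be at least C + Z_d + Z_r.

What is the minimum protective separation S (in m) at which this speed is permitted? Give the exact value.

T_s = v_R/a_R = (43/20)/5 = 0.4300 s
robot in T_r: 2.1500·0.1200 = 0.2580 m
robot covers 2.1500·0.4300 − ½·5.0000·0.4300² = 0.4622 m while stopping
human closes 1.2000·0.5500 = 0.6600 m
residual clearance needed = 0.2000+0.0100+0.0050 = 0.2150 m
S_min ≈ 0.2580+0.4622+0.6600+0.2150  ⇒  S_min = 6381/4000 m

S_min = 6381/4000 m = 1.5953 m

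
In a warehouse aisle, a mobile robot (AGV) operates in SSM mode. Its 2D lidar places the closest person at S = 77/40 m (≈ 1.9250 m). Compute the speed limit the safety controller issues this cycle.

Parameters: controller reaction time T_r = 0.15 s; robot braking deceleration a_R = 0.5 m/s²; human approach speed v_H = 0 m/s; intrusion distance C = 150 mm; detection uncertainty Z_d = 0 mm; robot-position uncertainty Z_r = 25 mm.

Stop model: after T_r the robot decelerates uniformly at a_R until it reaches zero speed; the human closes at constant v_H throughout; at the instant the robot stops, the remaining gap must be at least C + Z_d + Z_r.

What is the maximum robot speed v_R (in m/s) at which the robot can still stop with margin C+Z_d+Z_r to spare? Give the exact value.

at the boundary: (1)·v² + (3/20)·v + (-7/4) = 0
  disc = (3/20)² − 4·(1)·(-7/4) = 2809/400 ; √disc = 53/20
  v_R = (−(3/20) + 53/20) / (2·(1)) = 5/4 m/s
check:
braking lasts T_s = (5/4)/(1/2) = 2.5000 s
reaction-phase robot travel = 1.2500·0.1500 = 0.1875 m
braking distance = 1.2500²/(2·0.5000) = 1.5625 m
human over T_r+T_s: 0.0000·(0.1500+2.5000) = 0.0000 m
margins: 0.1500+0.0000+0.0250 = 0.1750 m
sum ≈ 0.1875+1.5625+0.0000+0.1750 ≈ 1.9250 m = S ✓

v_R_max = 5/4 m/s = 1.2500 m/s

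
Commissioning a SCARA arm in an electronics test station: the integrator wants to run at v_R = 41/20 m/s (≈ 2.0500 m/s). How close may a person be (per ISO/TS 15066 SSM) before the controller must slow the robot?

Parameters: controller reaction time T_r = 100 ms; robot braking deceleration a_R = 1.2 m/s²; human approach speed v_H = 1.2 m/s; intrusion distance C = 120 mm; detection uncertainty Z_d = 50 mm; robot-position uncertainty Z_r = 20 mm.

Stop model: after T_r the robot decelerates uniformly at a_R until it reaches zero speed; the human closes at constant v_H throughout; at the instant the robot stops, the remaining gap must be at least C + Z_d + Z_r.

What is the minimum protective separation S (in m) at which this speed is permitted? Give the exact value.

S_min = 20717/4800 m = 4.3160 m

T_s = v_R/a_R = (41/20)/(6/5) = 1.7083 s
robot in T_r: 2.0500·0.1000 = 0.2050 m
robot under decel: 2.0500²/(2·1.2000) = 1.7510 m
human closes 1.2000·1.8083 = 2.1700 m
residual clearance needed = 0.1200+0.0500+0.0200 = 0.1900 m
S_min ≈ 0.2050+1.7510+2.1700+0.1900  ⇒  S_min = 20717/4800 m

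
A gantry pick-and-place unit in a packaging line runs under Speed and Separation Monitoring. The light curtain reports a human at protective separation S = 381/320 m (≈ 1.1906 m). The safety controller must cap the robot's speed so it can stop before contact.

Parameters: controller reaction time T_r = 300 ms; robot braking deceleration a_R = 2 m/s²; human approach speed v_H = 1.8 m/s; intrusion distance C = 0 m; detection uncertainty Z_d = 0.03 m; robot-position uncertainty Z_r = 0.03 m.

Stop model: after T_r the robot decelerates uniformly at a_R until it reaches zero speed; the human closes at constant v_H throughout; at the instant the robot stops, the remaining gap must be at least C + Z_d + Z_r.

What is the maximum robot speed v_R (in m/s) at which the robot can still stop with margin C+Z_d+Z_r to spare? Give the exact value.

collect terms ⇒ (1/4)·v_R² + (6/5)·v_R + (-189/320) = 0
  disc = (6/5)² − 4·(1/4)·(-189/320) = 3249/1600 ; √disc = 57/40
  v_R = (−(6/5) + 57/40) / (2·(1/4)) = 9/20 m/s
check:
T_s = v_R/a_R = (9/20)/2 = 0.2250 s
reaction-phase robot travel = 0.4500·0.3000 = 0.1350 m
robot under decel: 0.4500²/(2·2.0000) = 0.0506 m
human over T_r+T_s: 1.8000·(0.3000+0.2250) = 0.9450 m
C+Z_d+Z_r = 0.0000+0.0300+0.0300 = 0.0600 m
sum ≈ 0.1350+0.0506+0.9450+0.0600 ≈ 1.1906 m = S ✓

v_R_max = 9/20 m/s = 0.4500 m/s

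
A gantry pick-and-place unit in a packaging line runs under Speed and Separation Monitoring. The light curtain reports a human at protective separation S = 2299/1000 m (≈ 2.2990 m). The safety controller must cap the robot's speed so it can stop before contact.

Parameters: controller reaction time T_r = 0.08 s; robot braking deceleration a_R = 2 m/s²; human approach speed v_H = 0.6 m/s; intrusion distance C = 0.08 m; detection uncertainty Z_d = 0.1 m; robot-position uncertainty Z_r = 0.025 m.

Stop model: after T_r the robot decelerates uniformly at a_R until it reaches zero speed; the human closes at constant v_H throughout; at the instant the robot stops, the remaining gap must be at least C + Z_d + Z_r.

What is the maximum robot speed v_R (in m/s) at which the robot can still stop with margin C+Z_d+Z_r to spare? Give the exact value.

quadratic (1/4)·v² + (19/50)·v + (-1023/500) = 0
  disc = (19/50)² − 4·(1/4)·(-1023/500) = 1369/625 ; √disc = 37/25
  v_R = (−(19/50) + 37/25) / (2·(1/4)) = 11/5 m/s
check:
braking lasts T_s = (11/5)/2 = 1.1000 s
reaction-phase robot travel = 2.2000·0.0800 = 0.1760 m
braking distance = 2.2000²/(2·2.0000) = 1.2100 m
person approaches 0.6000·(0.0800+1.1000) = 0.7080 m
margins: 0.0800+0.1000+0.0250 = 0.2050 m
sum ≈ 0.1760+1.2100+0.7080+0.2050 ≈ 2.2990 m = S ✓

v_R_max = 11/5 m/s = 2.2000 m/s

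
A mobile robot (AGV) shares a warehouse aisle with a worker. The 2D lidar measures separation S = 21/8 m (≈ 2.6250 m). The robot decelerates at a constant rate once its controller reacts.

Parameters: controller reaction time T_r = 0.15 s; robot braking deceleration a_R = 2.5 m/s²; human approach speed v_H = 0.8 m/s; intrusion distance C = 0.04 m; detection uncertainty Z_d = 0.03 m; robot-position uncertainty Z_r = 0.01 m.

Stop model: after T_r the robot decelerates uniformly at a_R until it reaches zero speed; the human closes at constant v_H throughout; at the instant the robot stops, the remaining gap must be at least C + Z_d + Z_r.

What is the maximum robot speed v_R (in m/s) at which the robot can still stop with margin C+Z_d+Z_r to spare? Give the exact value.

collect terms ⇒ (1/5)·v_R² + (47/100)·v_R + (-97/40) = 0
  disc = (47/100)² − 4·(1/5)·(-97/40) = 21609/10000 ; √disc = 147/100
  v_R = (−(47/100) + 147/100) / (2·(1/5)) = 5/2 m/s
check:
braking lasts T_s = (5/2)/(5/2) = 1.0000 s
robot covers v_R·T_r = 2.5000·0.1500 = 0.3750 m before braking
robot under decel: 2.5000²/(2·2.5000) = 1.2500 m
human over T_r+T_s: 0.8000·(0.1500+1.0000) = 0.9200 m
C+Z_d+Z_r = 0.0400+0.0300+0.0100 = 0.0800 m
sum ≈ 0.3750+1.2500+0.9200+0.0800 ≈ 2.6250 m = S ✓

v_R_max = 5/2 m/s = 2.5000 m/s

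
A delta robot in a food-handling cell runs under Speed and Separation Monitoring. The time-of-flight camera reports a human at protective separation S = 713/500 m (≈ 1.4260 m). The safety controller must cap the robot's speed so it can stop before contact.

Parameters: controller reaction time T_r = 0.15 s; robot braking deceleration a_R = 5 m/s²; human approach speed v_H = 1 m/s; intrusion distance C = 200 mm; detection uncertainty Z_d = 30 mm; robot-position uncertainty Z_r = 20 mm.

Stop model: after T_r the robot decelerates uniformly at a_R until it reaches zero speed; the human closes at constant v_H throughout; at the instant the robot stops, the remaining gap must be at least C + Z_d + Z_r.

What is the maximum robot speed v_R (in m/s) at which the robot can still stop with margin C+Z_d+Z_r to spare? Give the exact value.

collect terms ⇒ (1/10)·v_R² + (7/20)·v_R + (-513/500) = 0
  disc = (7/20)² − 4·(1/10)·(-513/500) = 5329/10000 ; √disc = 73/100
  v_R = (−(7/20) + 73/100) / (2·(1/10)) = 19/10 m/s
check:
T_s = v_R/a_R = (19/10)/5 = 0.3800 s
robot in T_r: 1.9000·0.1500 = 0.2850 m
robot covers 1.9000·0.3800 − ½·5.0000·0.3800² = 0.3610 m while stopping
person approaches 1.0000·(0.1500+0.3800) = 0.5300 m
C+Z_d+Z_r = 0.2000+0.0300+0.0200 = 0.2500 m
sum ≈ 0.2850+0.3610+0.5300+0.2500 ≈ 1.4260 m = S ✓

v_R_max = 19/10 m/s = 1.9000 m/s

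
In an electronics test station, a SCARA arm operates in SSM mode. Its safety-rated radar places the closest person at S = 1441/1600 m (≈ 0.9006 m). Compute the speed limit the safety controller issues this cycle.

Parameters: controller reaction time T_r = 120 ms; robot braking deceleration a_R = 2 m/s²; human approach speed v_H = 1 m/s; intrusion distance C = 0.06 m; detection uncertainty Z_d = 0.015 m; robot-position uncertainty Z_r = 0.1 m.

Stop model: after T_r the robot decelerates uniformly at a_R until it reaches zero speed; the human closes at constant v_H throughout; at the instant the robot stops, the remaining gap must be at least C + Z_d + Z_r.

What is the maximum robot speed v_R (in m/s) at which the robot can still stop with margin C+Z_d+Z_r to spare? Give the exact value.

v_R_max = 3/4 m/s = 0.7500 m/s

at the boundary: (1/4)·v² + (31/50)·v + (-969/1600) = 0
  disc = (31/50)² − 4·(1/4)·(-969/1600) = 39601/40000 ; √disc = 199/200
  v_R = (−(31/50) + 199/200) / (2·(1/4)) = 3/4 m/s
check:
T_s = v_R/a_R = (3/4)/2 = 0.3750 s
reaction-phase robot travel = 0.7500·0.1200 = 0.0900 m
robot covers 0.7500·0.3750 − ½·2.0000·0.3750² = 0.1406 m while stopping
human closes 1.0000·0.4950 = 0.4950 m
margins: 0.0600+0.0150+0.1000 = 0.1750 m
sum ≈ 0.0900+0.1406+0.4950+0.1750 ≈ 0.9006 m = S ✓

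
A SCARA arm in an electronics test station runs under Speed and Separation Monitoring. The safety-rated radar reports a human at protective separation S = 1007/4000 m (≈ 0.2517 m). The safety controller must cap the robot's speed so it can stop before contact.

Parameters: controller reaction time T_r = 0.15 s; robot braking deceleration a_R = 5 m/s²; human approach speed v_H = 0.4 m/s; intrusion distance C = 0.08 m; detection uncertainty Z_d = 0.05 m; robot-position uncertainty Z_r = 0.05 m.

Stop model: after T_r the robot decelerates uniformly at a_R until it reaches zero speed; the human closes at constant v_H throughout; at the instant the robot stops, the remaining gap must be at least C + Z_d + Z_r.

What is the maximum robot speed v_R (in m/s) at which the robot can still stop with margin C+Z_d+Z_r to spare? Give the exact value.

quadratic (1/10)·v² + (23/100)·v + (-47/4000) = 0
  disc = (23/100)² − 4·(1/10)·(-47/4000) = 36/625 ; √disc = 6/25
  v_R = (−(23/100) + 6/25) / (2·(1/10)) = 1/20 m/s
check:
T_s = v_R/a_R = (1/20)/5 = 0.0100 s
reaction-phase robot travel = 0.0500·0.1500 = 0.0075 m
robot under decel: 0.0500²/(2·5.0000) = 0.0003 m
person approaches 0.4000·(0.1500+0.0100) = 0.0640 m
margins: 0.0800+0.0500+0.0500 = 0.1800 m
sum ≈ 0.0075+0.0003+0.0640+0.1800 ≈ 0.2517 m = S ✓

v_R_max = 1/20 m/s = 0.0500 m/s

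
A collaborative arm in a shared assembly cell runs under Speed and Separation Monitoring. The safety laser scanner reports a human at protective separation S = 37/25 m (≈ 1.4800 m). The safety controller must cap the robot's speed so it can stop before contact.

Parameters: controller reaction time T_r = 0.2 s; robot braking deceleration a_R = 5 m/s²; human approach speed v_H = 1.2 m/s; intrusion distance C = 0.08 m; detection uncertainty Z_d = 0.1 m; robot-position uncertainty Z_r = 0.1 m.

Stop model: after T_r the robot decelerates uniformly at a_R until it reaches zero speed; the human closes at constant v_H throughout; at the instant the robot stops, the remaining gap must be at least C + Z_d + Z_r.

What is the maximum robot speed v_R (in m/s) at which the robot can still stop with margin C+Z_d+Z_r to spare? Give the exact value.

collect terms ⇒ (1/10)·v_R² + (11/25)·v_R + (-24/25) = 0
  disc = (11/25)² − 4·(1/10)·(-24/25) = 361/625 ; √disc = 19/25
  v_R = (−(11/25) + 19/25) / (2·(1/10)) = 8/5 m/s
check:
braking lasts T_s = (8/5)/5 = 0.3200 s
robot in T_r: 1.6000·0.2000 = 0.3200 m
robot under decel: 1.6000²/(2·5.0000) = 0.2560 m
person approaches 1.2000·(0.2000+0.3200) = 0.6240 m
residual clearance needed = 0.0800+0.1000+0.1000 = 0.2800 m
sum ≈ 0.3200+0.2560+0.6240+0.2800 ≈ 1.4800 m = S ✓

v_R_max = 8/5 m/s = 1.6000 m/s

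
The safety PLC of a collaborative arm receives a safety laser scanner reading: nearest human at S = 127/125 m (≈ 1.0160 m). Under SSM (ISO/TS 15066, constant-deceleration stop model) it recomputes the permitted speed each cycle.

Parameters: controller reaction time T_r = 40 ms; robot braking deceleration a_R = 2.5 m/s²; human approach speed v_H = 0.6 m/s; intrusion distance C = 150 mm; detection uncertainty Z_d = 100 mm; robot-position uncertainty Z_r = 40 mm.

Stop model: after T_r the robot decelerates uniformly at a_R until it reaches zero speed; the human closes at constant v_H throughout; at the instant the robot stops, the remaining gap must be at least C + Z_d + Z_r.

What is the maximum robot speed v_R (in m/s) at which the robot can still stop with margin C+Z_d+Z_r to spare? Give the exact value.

at the boundary: (1/5)·v² + (7/25)·v + (-351/500) = 0
  disc = (7/25)² − 4·(1/5)·(-351/500) = 16/25 ; √disc = 4/5
  v_R = (−(7/25) + 4/5) / (2·(1/5)) = 13/10 m/s
check:
T_s = v_R/a_R = (13/10)/(5/2) = 0.5200 s
reaction-phase robot travel = 1.3000·0.0400 = 0.0520 m
robot under decel: 1.3000²/(2·2.5000) = 0.3380 m
person approaches 0.6000·(0.0400+0.5200) = 0.3360 m
margins: 0.1500+0.1000+0.0400 = 0.2900 m
sum ≈ 0.0520+0.3380+0.3360+0.2900 ≈ 1.0160 m = S ✓

v_R_max = 13/10 m/s = 1.3000 m/s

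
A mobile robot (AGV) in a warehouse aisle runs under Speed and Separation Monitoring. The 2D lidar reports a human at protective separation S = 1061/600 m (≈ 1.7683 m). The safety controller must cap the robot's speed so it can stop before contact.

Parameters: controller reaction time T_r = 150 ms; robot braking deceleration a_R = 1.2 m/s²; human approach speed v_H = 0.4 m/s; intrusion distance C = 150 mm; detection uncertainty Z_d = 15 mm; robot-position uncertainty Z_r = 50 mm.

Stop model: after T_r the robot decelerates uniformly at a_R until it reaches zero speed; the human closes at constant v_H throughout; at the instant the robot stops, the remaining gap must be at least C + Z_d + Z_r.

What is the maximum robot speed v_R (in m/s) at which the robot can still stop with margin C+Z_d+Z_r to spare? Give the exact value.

v_R_max = 7/5 m/s = 1.4000 m/s

quadratic (5/12)·v² + (29/60)·v + (-112/75) = 0
  disc = (29/60)² − 4·(5/12)·(-112/75) = 1089/400 ; √disc = 33/20
  v_R = (−(29/60) + 33/20) / (2·(5/12)) = 7/5 m/s
check:
T_s = v_R/a_R = (7/5)/(6/5) = 1.1667 s
robot covers v_R·T_r = 1.4000·0.1500 = 0.2100 m before braking
robot under decel: 1.4000²/(2·1.2000) = 0.8167 m
human closes 0.4000·1.3167 = 0.5267 m
margins: 0.1500+0.0150+0.0500 = 0.2150 m
sum ≈ 0.2100+0.8167+0.5267+0.2150 ≈ 1.7683 m = S ✓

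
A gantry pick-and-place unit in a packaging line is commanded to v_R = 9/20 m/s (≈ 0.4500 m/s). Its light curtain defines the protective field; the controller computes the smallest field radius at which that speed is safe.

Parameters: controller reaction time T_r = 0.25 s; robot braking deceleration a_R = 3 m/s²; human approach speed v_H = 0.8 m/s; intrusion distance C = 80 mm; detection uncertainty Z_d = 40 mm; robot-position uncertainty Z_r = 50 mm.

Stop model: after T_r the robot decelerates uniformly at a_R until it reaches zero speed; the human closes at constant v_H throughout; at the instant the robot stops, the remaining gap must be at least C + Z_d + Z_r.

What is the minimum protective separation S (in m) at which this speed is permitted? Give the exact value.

braking lasts T_s = (9/20)/3 = 0.1500 s
robot in T_r: 0.4500·0.2500 = 0.1125 m
robot covers 0.4500·0.1500 − ½·3.0000·0.1500² = 0.0338 m while stopping
person approaches 0.8000·(0.2500+0.1500) = 0.3200 m
residual clearance needed = 0.0800+0.0400+0.0500 = 0.1700 m
S_min ≈ 0.1125+0.0338+0.3200+0.1700  ⇒  S_min = 509/800 m

S_min = 509/800 m = 0.6362 m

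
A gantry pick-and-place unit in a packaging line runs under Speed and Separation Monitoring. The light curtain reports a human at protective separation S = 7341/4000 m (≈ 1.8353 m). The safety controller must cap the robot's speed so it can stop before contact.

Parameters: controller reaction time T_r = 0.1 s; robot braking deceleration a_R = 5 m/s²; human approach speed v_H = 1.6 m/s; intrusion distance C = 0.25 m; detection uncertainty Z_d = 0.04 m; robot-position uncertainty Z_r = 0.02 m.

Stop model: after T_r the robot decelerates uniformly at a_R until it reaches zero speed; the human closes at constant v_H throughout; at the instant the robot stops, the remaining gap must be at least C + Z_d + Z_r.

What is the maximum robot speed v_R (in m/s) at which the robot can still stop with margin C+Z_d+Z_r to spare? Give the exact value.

v_R_max = 43/20 m/s = 2.1500 m/s

collect terms ⇒ (1/10)·v_R² + (21/50)·v_R + (-5461/4000) = 0
  disc = (21/50)² − 4·(1/10)·(-5461/4000) = 289/400 ; √disc = 17/20
  v_R = (−(21/50) + 17/20) / (2·(1/10)) = 43/20 m/s
check:
stop time T_s = (43/20)/5 = 0.4300 s
robot covers v_R·T_r = 2.1500·0.1000 = 0.2150 m before braking
braking distance = 2.1500²/(2·5.0000) = 0.4622 m
human closes 1.6000·0.5300 = 0.8480 m
residual clearance needed = 0.2500+0.0400+0.0200 = 0.3100 m
sum ≈ 0.2150+0.4622+0.8480+0.3100 ≈ 1.8353 m = S ✓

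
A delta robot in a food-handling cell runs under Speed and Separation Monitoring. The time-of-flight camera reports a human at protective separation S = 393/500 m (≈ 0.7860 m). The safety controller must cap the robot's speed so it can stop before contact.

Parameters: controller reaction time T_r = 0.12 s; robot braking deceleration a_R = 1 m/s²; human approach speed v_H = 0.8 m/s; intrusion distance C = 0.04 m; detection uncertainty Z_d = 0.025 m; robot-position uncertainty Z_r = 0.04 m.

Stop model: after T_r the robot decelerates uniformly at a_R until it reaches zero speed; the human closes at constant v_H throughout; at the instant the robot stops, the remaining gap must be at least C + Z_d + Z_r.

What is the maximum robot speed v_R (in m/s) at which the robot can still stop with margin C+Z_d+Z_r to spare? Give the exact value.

collect terms ⇒ (1/2)·v_R² + (23/25)·v_R + (-117/200) = 0
  disc = (23/25)² − 4·(1/2)·(-117/200) = 5041/2500 ; √disc = 71/50
  v_R = (−(23/25) + 71/50) / (2·(1/2)) = 1/2 m/s
check:
braking lasts T_s = (1/2)/1 = 0.5000 s
robot covers v_R·T_r = 0.5000·0.1200 = 0.0600 m before braking
robot covers 0.5000·0.5000 − ½·1.0000·0.5000² = 0.1250 m while stopping
human over T_r+T_s: 0.8000·(0.1200+0.5000) = 0.4960 m
margins: 0.0400+0.0250+0.0400 = 0.1050 m
sum ≈ 0.0600+0.1250+0.4960+0.1050 ≈ 0.7860 m = S ✓

v_R_max = 1/2 m/s = 0.5000 m/s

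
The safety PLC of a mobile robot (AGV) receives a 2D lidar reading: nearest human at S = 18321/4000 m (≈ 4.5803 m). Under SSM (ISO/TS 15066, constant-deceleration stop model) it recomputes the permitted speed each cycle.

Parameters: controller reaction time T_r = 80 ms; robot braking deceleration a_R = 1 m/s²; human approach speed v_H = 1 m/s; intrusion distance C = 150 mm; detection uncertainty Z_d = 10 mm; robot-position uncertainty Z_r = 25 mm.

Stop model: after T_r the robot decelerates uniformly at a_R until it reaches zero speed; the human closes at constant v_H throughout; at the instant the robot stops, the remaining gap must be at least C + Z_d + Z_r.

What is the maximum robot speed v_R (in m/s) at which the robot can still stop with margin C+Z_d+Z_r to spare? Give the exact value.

v_R_max = 41/20 m/s = 2.0500 m/s

at the boundary: (1/2)·v² + (27/25)·v + (-17261/4000) = 0
  disc = (27/25)² − 4·(1/2)·(-17261/4000) = 97969/10000 ; √disc = 313/100
  v_R = (−(27/25) + 313/100) / (2·(1/2)) = 41/20 m/s
check:
stop time T_s = (41/20)/1 = 2.0500 s
reaction-phase robot travel = 2.0500·0.0800 = 0.1640 m
robot covers 2.0500·2.0500 − ½·1.0000·2.0500² = 2.1012 m while stopping
person approaches 1.0000·(0.0800+2.0500) = 2.1300 m
residual clearance needed = 0.1500+0.0100+0.0250 = 0.1850 m
sum ≈ 0.1640+2.1012+2.1300+0.1850 ≈ 4.5803 m = S ✓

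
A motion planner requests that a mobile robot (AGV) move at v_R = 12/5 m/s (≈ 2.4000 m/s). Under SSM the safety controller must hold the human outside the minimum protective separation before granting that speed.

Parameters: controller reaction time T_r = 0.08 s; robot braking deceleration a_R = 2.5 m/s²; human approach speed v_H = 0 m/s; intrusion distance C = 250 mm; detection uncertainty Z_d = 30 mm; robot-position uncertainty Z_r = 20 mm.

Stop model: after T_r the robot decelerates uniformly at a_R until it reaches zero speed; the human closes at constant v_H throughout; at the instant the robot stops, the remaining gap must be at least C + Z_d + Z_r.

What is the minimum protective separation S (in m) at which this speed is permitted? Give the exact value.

S_min = 411/250 m = 1.6440 m

braking lasts T_s = (12/5)/(5/2) = 0.9600 s
reaction-phase robot travel = 2.4000·0.0800 = 0.1920 m
robot covers 2.4000·0.9600 − ½·2.5000·0.9600² = 1.1520 m while stopping
human closes 0.0000·1.0400 = 0.0000 m
margins: 0.2500+0.0300+0.0200 = 0.3000 m
S_min ≈ 0.1920+1.1520+0.0000+0.3000  ⇒  S_min = 411/250 m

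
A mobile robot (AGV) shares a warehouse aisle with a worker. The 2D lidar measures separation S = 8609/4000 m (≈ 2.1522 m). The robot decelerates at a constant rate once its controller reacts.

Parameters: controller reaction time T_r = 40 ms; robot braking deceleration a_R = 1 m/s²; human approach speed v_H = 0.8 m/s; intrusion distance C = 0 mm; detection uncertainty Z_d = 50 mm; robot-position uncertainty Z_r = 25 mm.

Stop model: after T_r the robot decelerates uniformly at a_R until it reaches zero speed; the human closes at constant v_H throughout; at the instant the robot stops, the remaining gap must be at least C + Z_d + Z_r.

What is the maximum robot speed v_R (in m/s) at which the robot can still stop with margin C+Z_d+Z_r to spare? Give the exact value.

v_R_max = 27/20 m/s = 1.3500 m/s

quadratic (1/2)·v² + (21/25)·v + (-8181/4000) = 0
  disc = (21/25)² − 4·(1/2)·(-8181/4000) = 47961/10000 ; √disc = 219/100
  v_R = (−(21/25) + 219/100) / (2·(1/2)) = 27/20 m/s
check:
T_s = v_R/a_R = (27/20)/1 = 1.3500 s
reaction-phase robot travel = 1.3500·0.0400 = 0.0540 m
braking distance = 1.3500²/(2·1.0000) = 0.9113 m
person approaches 0.8000·(0.0400+1.3500) = 1.1120 m
residual clearance needed = 0.0000+0.0500+0.0250 = 0.0750 m
sum ≈ 0.0540+0.9113+1.1120+0.0750 ≈ 2.1522 m = S ✓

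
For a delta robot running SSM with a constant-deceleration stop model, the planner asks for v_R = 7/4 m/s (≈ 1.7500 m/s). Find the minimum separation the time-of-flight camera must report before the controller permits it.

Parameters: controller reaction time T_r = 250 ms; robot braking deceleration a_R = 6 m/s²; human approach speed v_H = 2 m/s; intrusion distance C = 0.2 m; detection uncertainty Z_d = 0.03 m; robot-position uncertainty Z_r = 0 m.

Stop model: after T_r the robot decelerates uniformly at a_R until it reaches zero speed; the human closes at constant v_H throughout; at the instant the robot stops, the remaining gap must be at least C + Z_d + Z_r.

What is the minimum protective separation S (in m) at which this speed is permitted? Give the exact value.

S_min = 9629/4800 m = 2.0060 m

stop time T_s = (7/4)/6 = 0.2917 s
robot in T_r: 1.7500·0.2500 = 0.4375 m
braking distance = 1.7500²/(2·6.0000) = 0.2552 m
human closes 2.0000·0.5417 = 1.0833 m
residual clearance needed = 0.2000+0.0300+0.0000 = 0.2300 m
S_min ≈ 0.4375+0.2552+1.0833+0.2300  ⇒  S_min = 9629/4800 m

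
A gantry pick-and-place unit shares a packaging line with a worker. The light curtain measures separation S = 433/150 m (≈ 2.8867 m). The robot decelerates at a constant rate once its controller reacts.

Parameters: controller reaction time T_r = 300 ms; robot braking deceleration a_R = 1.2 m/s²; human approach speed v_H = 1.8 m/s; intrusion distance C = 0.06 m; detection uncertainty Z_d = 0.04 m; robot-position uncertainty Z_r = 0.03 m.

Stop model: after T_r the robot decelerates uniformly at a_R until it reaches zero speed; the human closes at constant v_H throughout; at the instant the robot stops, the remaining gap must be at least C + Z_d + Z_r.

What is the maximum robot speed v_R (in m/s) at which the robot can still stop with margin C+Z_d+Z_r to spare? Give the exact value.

v_R_max = 1 m/s = 1.0000 m/s

at the boundary: (5/12)·v² + (9/5)·v + (-133/60) = 0
  disc = (9/5)² − 4·(5/12)·(-133/60) = 6241/900 ; √disc = 79/30
  v_R = (−(9/5) + 79/30) / (2·(5/12)) = 1 m/s
check:
stop time T_s = 1/(6/5) = 0.8333 s
reaction-phase robot travel = 1.0000·0.3000 = 0.3000 m
robot under decel: 1.0000²/(2·1.2000) = 0.4167 m
human closes 1.8000·1.1333 = 2.0400 m
C+Z_d+Z_r = 0.0600+0.0400+0.0300 = 0.1300 m
sum ≈ 0.3000+0.4167+2.0400+0.1300 ≈ 2.8867 m = S ✓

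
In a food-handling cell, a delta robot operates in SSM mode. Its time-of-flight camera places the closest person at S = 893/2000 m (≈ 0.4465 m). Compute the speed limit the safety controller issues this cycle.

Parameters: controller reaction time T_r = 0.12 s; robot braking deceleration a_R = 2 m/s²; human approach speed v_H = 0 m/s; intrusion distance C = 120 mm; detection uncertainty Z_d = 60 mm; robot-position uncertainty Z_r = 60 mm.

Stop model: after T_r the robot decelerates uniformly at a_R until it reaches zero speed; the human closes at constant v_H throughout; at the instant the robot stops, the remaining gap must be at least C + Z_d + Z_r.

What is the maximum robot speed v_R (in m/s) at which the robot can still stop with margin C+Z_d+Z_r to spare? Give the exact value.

collect terms ⇒ (1/4)·v_R² + (3/25)·v_R + (-413/2000) = 0
  disc = (3/25)² − 4·(1/4)·(-413/2000) = 2209/10000 ; √disc = 47/100
  v_R = (−(3/25) + 47/100) / (2·(1/4)) = 7/10 m/s
check:
braking lasts T_s = (7/10)/2 = 0.3500 s
reaction-phase robot travel = 0.7000·0.1200 = 0.0840 m
robot under decel: 0.7000²/(2·2.0000) = 0.1225 m
human closes 0.0000·0.4700 = 0.0000 m
residual clearance needed = 0.1200+0.0600+0.0600 = 0.2400 m
sum ≈ 0.0840+0.1225+0.0000+0.2400 ≈ 0.4465 m = S ✓

v_R_max = 7/10 m/s = 0.7000 m/s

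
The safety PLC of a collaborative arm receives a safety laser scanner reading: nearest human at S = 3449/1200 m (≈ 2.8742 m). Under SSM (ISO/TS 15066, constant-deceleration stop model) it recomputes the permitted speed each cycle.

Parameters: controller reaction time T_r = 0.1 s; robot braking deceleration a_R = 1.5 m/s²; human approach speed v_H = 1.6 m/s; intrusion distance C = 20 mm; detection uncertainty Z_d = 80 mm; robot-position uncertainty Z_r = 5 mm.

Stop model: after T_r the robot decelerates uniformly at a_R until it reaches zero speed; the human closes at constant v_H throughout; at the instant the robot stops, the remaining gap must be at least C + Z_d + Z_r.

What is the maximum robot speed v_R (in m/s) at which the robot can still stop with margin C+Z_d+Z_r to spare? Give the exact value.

v_R_max = 31/20 m/s = 1.5500 m/s

at the boundary: (1/3)·v² + (7/6)·v + (-3131/1200) = 0
  disc = (7/6)² − 4·(1/3)·(-3131/1200) = 121/25 ; √disc = 11/5
  v_R = (−(7/6) + 11/5) / (2·(1/3)) = 31/20 m/s
check:
stop time T_s = (31/20)/(3/2) = 1.0333 s
robot covers v_R·T_r = 1.5500·0.1000 = 0.1550 m before braking
robot covers 1.5500·1.0333 − ½·1.5000·1.0333² = 0.8008 m while stopping
human closes 1.6000·1.1333 = 1.8133 m
margins: 0.0200+0.0800+0.0050 = 0.1050 m
sum ≈ 0.1550+0.8008+1.8133+0.1050 ≈ 2.8742 m = S ✓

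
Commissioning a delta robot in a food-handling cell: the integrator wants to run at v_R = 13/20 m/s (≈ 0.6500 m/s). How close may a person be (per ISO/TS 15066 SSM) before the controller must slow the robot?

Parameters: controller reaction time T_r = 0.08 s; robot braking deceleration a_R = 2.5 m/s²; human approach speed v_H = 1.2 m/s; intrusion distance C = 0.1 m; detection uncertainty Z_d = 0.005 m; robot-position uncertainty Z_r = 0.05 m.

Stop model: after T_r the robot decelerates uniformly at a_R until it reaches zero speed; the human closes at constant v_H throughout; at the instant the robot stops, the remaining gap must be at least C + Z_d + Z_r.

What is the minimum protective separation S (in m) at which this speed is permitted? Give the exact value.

S_min = 1399/2000 m = 0.6995 m

stop time T_s = (13/20)/(5/2) = 0.2600 s
reaction-phase robot travel = 0.6500·0.0800 = 0.0520 m
robot under decel: 0.6500²/(2·2.5000) = 0.0845 m
human closes 1.2000·0.3400 = 0.4080 m
C+Z_d+Z_r = 0.1000+0.0050+0.0500 = 0.1550 m
S_min ≈ 0.0520+0.0845+0.4080+0.1550  ⇒  S_min = 1399/2000 m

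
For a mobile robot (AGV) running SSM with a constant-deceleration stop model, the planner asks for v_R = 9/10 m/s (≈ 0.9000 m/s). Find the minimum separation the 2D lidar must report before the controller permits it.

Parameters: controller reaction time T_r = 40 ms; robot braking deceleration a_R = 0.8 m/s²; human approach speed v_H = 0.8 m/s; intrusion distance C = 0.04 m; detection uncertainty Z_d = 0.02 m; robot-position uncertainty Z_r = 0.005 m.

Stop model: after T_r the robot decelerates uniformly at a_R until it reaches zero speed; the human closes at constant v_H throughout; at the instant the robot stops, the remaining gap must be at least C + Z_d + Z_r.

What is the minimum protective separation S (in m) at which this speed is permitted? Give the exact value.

S_min = 6157/4000 m = 1.5393 m

T_s = v_R/a_R = (9/10)/(4/5) = 1.1250 s
robot covers v_R·T_r = 0.9000·0.0400 = 0.0360 m before braking
braking distance = 0.9000²/(2·0.8000) = 0.5062 m
person approaches 0.8000·(0.0400+1.1250) = 0.9320 m
margins: 0.0400+0.0200+0.0050 = 0.0650 m
S_min ≈ 0.0360+0.5062+0.9320+0.0650  ⇒  S_min = 6157/4000 m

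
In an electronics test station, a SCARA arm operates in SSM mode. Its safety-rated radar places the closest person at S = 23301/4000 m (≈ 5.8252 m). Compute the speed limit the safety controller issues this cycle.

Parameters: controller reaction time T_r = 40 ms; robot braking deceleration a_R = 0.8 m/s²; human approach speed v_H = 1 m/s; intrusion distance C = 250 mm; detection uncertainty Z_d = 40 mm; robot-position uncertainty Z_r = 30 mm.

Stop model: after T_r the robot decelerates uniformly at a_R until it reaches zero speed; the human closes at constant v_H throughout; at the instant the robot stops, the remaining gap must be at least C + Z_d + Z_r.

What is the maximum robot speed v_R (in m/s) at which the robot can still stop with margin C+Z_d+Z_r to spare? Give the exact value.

at the boundary: (5/8)·v² + (129/100)·v + (-21861/4000) = 0
  disc = (129/100)² − 4·(5/8)·(-21861/4000) = 613089/40000 ; √disc = 783/200
  v_R = (−(129/100) + 783/200) / (2·(5/8)) = 21/10 m/s
check:
braking lasts T_s = (21/10)/(4/5) = 2.6250 s
robot covers v_R·T_r = 2.1000·0.0400 = 0.0840 m before braking
robot covers 2.1000·2.6250 − ½·0.8000·2.6250² = 2.7563 m while stopping
human over T_r+T_s: 1.0000·(0.0400+2.6250) = 2.6650 m
residual clearance needed = 0.2500+0.0400+0.0300 = 0.3200 m
sum ≈ 0.0840+2.7563+2.6650+0.3200 ≈ 5.8252 m = S ✓

v_R_max = 21/10 m/s = 2.1000 m/s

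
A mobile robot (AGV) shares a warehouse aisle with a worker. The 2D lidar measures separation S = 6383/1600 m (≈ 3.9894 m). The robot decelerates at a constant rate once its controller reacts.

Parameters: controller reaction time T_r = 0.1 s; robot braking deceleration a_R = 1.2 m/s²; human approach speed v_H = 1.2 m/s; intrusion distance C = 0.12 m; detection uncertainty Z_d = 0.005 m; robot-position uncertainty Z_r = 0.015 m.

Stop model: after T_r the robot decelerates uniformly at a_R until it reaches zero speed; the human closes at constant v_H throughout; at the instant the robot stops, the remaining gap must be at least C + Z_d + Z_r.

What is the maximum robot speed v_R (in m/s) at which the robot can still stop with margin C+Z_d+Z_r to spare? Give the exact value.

v_R_max = 39/20 m/s = 1.9500 m/s

at the boundary: (5/12)·v² + (11/10)·v + (-5967/1600) = 0
  disc = (11/10)² − 4·(5/12)·(-5967/1600) = 11881/1600 ; √disc = 109/40
  v_R = (−(11/10) + 109/40) / (2·(5/12)) = 39/20 m/s
check:
braking lasts T_s = (39/20)/(6/5) = 1.6250 s
robot covers v_R·T_r = 1.9500·0.1000 = 0.1950 m before braking
braking distance = 1.9500²/(2·1.2000) = 1.5844 m
human over T_r+T_s: 1.2000·(0.1000+1.6250) = 2.0700 m
C+Z_d+Z_r = 0.1200+0.0050+0.0150 = 0.1400 m
sum ≈ 0.1950+1.5844+2.0700+0.1400 ≈ 3.9894 m = S ✓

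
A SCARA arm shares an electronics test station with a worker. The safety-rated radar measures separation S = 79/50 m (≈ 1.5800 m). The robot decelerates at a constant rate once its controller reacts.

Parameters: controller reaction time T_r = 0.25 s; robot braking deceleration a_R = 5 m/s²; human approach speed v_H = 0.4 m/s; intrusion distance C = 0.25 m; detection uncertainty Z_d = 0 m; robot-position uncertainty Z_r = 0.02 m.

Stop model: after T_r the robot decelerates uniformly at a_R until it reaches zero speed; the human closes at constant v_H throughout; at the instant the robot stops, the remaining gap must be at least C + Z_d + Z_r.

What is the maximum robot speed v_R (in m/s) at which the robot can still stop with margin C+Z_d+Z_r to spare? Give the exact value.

v_R_max = 11/5 m/s = 2.2000 m/s

at the boundary: (1/10)·v² + (33/100)·v + (-121/100) = 0
  disc = (33/100)² − 4·(1/10)·(-121/100) = 5929/10000 ; √disc = 77/100
  v_R = (−(33/100) + 77/100) / (2·(1/10)) = 11/5 m/s
check:
T_s = v_R/a_R = (11/5)/5 = 0.4400 s
robot in T_r: 2.2000·0.2500 = 0.5500 m
braking distance = 2.2000²/(2·5.0000) = 0.4840 m
human closes 0.4000·0.6900 = 0.2760 m
margins: 0.2500+0.0000+0.0200 = 0.2700 m
sum ≈ 0.5500+0.4840+0.2760+0.2700 ≈ 1.5800 m = S ✓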